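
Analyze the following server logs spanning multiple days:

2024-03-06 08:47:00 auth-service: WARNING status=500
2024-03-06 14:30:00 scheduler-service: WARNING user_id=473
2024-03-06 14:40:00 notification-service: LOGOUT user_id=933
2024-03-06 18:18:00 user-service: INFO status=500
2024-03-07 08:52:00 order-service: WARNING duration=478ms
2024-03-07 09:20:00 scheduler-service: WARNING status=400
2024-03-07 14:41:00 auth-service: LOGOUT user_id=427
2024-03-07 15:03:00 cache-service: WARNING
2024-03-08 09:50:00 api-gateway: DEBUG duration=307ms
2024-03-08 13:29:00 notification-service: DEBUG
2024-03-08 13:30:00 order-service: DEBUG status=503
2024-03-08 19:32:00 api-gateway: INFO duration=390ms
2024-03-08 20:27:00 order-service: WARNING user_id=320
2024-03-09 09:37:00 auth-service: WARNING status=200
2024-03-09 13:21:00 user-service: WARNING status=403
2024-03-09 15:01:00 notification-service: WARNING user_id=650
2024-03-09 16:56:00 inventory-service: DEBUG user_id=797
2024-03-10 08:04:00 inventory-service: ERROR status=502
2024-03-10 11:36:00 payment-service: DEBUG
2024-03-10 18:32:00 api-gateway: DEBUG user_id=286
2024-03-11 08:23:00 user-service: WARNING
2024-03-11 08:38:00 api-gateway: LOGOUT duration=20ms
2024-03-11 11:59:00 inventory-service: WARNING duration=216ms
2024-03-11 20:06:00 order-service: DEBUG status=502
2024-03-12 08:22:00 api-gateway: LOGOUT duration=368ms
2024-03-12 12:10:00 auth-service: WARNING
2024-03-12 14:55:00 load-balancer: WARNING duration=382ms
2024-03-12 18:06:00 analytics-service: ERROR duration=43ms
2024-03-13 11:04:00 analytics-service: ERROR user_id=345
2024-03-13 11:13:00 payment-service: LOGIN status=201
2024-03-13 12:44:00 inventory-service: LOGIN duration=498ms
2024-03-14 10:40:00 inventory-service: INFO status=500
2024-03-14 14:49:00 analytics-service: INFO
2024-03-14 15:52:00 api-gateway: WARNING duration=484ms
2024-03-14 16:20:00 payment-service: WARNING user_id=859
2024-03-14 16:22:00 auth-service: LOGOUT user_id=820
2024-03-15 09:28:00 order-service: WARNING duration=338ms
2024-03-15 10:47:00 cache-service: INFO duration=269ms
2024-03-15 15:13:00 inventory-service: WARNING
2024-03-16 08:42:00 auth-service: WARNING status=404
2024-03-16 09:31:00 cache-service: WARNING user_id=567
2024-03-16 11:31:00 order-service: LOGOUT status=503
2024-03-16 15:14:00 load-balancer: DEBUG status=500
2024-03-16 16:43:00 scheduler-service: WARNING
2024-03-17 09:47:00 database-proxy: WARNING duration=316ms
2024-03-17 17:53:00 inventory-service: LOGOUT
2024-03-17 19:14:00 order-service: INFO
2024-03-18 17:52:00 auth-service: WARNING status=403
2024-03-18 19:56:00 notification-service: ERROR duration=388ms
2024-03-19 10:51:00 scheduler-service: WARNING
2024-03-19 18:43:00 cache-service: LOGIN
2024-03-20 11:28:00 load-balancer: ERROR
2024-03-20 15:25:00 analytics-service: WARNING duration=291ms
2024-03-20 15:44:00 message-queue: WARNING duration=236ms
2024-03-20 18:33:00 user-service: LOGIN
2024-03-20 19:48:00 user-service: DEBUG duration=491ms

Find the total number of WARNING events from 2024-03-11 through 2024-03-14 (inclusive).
6

To filter by date range:

1. Date range: 2024-03-11 through 2024-03-14, both dates inclusive
2. Filter for WARNING events whose date falls in this range
3. Count matching events: 6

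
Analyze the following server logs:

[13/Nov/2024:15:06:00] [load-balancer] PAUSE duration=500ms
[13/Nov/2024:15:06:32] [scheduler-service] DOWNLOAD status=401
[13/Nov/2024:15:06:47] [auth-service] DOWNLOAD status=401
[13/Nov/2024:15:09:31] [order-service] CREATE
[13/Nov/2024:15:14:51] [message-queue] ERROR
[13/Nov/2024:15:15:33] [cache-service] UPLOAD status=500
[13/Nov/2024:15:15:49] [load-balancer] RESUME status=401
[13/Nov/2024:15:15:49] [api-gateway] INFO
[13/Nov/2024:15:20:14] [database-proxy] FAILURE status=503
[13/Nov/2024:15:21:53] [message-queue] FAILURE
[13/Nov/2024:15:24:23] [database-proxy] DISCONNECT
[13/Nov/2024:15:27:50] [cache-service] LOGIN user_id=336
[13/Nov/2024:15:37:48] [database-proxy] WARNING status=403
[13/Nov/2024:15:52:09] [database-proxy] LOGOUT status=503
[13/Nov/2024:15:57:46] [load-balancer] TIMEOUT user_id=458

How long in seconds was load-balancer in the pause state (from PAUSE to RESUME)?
589

To calculate state duration:

1. Find PAUSE event for load-balancer: 13/Nov/2024:15:06:00
2. Find RESUME event for load-balancer: 13/Nov/2024:15:15:49
3. Calculate duration: 13/Nov/2024:15:15:49 - 13/Nov/2024:15:06:00 = 589 seconds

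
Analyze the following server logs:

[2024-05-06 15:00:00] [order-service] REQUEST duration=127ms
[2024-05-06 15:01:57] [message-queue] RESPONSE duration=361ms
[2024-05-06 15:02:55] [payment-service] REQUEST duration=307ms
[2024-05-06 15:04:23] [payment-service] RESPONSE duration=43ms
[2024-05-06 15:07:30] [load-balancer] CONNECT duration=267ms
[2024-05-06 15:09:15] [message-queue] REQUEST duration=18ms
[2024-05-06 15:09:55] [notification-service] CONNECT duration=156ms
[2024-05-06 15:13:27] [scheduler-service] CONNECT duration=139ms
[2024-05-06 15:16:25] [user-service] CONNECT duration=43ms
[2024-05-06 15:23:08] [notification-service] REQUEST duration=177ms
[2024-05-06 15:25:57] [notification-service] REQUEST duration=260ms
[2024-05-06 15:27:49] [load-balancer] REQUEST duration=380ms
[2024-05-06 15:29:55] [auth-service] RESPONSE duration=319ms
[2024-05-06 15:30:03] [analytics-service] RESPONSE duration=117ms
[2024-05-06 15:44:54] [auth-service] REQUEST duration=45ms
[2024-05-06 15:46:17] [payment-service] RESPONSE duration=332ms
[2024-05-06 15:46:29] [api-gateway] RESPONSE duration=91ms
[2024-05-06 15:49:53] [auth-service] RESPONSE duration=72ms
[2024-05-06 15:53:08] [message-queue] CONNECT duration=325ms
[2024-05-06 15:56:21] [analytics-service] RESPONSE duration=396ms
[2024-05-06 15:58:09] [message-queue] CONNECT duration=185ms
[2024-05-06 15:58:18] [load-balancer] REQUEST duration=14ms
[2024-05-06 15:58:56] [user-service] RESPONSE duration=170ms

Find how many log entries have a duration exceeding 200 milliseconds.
9

To count timeouts:

1. Threshold: 200ms
2. Extract duration from each log entry
3. Count entries where duration > 200
4. Timeout count: 9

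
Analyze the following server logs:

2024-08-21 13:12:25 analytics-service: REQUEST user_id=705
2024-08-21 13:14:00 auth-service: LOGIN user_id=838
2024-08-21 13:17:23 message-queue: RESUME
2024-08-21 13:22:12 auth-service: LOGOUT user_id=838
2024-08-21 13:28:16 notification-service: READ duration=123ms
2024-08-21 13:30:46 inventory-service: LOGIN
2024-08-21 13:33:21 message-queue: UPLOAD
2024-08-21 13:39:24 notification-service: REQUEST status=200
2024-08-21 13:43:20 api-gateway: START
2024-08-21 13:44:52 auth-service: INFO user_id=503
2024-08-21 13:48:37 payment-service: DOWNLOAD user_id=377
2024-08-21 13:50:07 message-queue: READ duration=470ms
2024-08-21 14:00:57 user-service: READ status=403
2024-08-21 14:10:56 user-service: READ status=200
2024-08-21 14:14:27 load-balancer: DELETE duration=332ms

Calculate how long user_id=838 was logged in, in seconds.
492

To calculate session duration:

1. Find LOGIN event for user_id=838: 2024-08-21 13:14:00
2. Find LOGOUT event for user_id=838: 2024-08-21 13:22:12
3. Session duration: 2024-08-21 13:22:12 - 2024-08-21 13:14:00 = 492 seconds (8 minutes)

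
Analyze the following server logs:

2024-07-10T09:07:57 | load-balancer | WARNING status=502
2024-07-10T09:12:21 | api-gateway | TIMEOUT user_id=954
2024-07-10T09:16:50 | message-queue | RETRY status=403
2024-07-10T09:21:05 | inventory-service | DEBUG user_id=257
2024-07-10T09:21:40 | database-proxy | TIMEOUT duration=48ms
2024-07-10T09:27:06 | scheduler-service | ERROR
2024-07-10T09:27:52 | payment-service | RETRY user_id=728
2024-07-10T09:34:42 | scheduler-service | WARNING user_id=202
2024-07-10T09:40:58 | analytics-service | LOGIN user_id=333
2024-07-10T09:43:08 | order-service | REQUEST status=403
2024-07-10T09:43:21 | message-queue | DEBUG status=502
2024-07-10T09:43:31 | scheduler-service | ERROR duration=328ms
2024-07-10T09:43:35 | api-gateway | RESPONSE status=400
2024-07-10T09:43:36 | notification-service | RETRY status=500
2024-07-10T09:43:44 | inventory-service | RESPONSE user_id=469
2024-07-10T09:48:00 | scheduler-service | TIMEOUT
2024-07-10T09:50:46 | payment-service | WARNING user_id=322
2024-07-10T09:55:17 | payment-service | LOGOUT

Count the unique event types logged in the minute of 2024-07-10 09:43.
5

To count unique event types:

1. Filter events in the minute starting at 2024-07-10 09:43
2. Extract event types from matching entries
3. Count unique types: 5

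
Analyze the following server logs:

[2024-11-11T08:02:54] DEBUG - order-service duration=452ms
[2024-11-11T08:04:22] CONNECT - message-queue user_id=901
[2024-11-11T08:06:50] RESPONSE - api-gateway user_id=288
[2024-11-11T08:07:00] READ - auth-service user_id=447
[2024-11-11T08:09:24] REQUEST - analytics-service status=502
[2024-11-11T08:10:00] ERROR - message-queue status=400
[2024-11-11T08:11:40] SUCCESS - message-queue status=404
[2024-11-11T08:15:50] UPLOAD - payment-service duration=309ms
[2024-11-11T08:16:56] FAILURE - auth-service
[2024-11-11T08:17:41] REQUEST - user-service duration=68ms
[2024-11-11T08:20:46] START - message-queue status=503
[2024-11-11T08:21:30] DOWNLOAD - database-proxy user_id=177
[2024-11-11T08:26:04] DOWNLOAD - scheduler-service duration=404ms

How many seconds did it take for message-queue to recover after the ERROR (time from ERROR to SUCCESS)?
100

To calculate recovery time:

1. Find ERROR event for message-queue: 2024-11-11T08:10:00
2. Find next SUCCESS event for message-queue: 2024-11-11T08:11:40
3. Recovery time: 2024-11-11T08:11:40 - 2024-11-11T08:10:00 = 100 seconds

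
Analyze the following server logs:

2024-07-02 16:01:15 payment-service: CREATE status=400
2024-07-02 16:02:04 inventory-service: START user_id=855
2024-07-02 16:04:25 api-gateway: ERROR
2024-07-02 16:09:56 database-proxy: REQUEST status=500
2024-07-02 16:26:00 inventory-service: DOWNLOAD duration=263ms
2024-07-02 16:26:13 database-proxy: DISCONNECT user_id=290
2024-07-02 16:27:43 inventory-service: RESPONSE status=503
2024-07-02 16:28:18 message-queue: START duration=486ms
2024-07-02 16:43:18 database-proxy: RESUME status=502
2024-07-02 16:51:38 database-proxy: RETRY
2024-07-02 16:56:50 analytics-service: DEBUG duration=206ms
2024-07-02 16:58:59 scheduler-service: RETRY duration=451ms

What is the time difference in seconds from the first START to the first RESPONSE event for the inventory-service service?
1539

To find the time between events:

1. Locate the first START event for inventory-service: 2024-07-02 16:02:04
2. Locate the first RESPONSE event for inventory-service: 2024-07-02 16:27:43
3. Calculate the difference: 2024-07-02 16:27:43 - 2024-07-02 16:02:04 = 1539 seconds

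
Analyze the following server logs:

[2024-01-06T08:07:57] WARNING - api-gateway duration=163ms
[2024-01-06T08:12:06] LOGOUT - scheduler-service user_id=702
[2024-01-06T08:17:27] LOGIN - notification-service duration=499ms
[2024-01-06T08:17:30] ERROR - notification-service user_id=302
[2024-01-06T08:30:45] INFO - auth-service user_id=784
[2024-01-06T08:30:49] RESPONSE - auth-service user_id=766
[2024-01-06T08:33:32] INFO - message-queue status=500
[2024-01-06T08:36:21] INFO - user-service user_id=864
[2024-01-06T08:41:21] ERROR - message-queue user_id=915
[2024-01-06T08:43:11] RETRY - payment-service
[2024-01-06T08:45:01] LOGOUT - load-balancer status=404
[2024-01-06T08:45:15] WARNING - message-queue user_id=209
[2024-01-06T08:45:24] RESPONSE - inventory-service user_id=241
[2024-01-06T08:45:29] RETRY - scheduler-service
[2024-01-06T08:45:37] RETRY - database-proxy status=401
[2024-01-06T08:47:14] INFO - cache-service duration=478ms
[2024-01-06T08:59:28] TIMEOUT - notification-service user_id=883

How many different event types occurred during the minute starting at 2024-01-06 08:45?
4

To count unique event types:

1. Filter events in the minute starting at 2024-01-06 08:45
2. Extract event types from matching entries
3. Count unique types: 4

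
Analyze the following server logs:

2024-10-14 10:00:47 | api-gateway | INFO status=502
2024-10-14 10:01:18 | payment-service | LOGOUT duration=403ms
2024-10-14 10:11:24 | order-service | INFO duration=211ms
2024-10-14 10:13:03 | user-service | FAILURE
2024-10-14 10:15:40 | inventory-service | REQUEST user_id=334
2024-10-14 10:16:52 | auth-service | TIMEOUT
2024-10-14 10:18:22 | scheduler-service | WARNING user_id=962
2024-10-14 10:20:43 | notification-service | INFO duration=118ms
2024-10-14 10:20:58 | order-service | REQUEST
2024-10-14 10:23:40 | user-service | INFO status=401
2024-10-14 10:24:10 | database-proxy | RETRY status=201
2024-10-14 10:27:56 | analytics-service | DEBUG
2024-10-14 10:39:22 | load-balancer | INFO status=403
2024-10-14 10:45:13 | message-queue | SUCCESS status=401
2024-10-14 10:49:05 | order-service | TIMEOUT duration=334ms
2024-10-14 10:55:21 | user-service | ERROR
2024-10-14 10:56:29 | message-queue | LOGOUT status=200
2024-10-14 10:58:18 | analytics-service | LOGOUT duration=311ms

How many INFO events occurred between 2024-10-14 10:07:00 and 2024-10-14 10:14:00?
1

To count events in the time window:

1. Window boundaries: 2024-10-14 10:07:00 to 2024-10-14 10:14:00
2. Filter for INFO events within this window
3. Count matching events: 1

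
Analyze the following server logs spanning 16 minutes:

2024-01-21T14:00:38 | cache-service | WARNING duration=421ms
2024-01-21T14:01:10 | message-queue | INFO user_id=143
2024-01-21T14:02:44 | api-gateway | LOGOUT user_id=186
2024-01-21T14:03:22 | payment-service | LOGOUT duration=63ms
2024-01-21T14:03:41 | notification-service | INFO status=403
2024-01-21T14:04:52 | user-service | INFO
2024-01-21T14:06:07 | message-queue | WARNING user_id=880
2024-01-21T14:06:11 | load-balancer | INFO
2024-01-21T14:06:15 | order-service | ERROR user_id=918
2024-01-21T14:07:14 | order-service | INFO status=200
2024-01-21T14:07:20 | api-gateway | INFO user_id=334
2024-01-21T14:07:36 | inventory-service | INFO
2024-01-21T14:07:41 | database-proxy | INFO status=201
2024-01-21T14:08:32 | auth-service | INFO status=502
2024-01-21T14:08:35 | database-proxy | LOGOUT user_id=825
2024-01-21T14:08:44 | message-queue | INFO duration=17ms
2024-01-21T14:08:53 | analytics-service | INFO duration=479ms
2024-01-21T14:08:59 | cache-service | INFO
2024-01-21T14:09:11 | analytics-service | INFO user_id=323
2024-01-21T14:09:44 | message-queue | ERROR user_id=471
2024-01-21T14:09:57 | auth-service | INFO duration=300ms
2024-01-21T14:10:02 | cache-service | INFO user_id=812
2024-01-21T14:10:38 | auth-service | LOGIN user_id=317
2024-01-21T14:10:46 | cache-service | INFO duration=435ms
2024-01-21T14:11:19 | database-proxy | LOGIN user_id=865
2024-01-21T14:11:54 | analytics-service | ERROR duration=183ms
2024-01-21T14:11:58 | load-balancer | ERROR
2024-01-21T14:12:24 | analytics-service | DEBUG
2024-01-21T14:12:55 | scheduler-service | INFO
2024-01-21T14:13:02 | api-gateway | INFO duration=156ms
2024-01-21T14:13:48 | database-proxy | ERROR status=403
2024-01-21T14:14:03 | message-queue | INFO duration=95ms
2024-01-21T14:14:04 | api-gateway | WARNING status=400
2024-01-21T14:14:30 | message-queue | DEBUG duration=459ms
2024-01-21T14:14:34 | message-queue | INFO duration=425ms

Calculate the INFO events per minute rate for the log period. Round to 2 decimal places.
1.25

To calculate the rate:

1. Count total INFO events: 20
2. Total time period: 16 minutes
3. Rate = 20 / 16 = 1.25 events per minute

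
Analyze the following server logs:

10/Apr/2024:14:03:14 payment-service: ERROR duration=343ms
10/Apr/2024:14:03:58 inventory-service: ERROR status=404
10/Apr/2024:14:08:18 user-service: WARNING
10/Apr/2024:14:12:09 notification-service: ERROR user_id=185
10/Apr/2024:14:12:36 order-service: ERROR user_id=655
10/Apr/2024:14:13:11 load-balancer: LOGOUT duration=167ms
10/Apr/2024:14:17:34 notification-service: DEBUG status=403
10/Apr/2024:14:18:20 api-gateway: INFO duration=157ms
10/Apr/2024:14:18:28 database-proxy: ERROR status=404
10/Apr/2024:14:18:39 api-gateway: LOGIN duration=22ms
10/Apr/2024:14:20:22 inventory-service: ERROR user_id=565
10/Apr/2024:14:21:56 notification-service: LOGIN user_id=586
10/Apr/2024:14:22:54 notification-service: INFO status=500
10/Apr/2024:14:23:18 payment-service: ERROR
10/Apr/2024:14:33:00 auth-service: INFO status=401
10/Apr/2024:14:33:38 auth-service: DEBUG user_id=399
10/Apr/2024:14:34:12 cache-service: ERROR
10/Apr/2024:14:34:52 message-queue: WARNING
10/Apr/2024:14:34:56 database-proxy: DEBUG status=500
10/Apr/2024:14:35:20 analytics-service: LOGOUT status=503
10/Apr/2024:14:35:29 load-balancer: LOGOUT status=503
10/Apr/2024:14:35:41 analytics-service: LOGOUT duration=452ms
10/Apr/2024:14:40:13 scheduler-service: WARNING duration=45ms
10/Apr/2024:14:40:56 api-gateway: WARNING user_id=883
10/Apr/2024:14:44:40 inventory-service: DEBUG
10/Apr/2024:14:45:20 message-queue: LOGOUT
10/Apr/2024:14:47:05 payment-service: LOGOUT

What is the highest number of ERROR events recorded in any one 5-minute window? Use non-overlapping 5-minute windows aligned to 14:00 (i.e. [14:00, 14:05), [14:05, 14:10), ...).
2

To find the burst window:

1. Divide the log period into non-overlapping 5-minute windows starting at 14:00
2. Count ERROR events in each window
3. Find the window with maximum count
4. Maximum events in a window: 2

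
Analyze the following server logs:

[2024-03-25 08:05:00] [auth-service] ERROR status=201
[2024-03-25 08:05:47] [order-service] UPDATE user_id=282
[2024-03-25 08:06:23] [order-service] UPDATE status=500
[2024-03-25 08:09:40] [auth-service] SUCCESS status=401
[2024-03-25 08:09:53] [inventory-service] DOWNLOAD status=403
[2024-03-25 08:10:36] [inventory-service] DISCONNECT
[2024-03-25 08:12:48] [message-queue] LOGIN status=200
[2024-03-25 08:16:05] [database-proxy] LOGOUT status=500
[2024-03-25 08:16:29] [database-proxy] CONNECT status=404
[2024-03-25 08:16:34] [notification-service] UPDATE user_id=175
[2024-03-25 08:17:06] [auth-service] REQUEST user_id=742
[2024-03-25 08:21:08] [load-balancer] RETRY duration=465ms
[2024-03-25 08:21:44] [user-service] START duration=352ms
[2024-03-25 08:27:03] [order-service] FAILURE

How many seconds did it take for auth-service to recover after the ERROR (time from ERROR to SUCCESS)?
280

To calculate recovery time:

1. Find ERROR event for auth-service: 2024-03-25 08:05:00
2. Find next SUCCESS event for auth-service: 2024-03-25 08:09:40
3. Recovery time: 2024-03-25 08:09:40 - 2024-03-25 08:05:00 = 280 seconds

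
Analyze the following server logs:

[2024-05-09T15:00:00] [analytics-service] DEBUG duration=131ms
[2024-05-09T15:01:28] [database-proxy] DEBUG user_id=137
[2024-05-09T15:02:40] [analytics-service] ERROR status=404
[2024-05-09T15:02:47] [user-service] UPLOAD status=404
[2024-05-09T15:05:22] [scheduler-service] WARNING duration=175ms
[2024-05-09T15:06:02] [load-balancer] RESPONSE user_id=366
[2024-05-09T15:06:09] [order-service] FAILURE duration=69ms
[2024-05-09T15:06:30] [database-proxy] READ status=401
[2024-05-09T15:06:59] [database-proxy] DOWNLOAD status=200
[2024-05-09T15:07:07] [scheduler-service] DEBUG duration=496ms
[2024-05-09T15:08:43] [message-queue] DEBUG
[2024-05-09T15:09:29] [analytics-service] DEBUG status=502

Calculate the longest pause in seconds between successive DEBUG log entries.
339

To find the longest gap:

1. Extract all DEBUG events in chronological order
2. Calculate time differences between consecutive events
3. Find the maximum difference
4. Longest gap: 339 seconds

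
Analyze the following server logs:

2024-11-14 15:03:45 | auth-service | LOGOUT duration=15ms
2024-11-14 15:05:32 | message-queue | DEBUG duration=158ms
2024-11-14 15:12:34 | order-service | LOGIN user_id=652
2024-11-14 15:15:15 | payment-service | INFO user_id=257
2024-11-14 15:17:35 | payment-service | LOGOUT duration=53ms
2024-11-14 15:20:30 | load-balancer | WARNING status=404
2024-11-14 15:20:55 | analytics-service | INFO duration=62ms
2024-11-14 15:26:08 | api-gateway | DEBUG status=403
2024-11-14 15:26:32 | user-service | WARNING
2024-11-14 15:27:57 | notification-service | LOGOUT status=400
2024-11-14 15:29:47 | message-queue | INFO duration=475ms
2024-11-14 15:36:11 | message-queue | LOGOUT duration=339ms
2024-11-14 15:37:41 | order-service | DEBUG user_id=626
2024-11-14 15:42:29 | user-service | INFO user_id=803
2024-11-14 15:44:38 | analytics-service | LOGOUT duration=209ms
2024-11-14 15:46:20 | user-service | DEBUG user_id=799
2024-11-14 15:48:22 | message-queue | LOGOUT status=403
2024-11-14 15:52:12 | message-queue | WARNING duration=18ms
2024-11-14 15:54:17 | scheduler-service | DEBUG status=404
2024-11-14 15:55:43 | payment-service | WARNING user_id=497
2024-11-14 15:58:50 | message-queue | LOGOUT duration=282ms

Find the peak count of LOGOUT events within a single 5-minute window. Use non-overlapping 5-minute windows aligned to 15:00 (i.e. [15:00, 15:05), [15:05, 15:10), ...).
1

To find the burst window:

1. Divide the log period into non-overlapping 5-minute windows starting at 15:00
2. Count LOGOUT events in each window
3. Find the window with maximum count
4. Maximum events in a window: 1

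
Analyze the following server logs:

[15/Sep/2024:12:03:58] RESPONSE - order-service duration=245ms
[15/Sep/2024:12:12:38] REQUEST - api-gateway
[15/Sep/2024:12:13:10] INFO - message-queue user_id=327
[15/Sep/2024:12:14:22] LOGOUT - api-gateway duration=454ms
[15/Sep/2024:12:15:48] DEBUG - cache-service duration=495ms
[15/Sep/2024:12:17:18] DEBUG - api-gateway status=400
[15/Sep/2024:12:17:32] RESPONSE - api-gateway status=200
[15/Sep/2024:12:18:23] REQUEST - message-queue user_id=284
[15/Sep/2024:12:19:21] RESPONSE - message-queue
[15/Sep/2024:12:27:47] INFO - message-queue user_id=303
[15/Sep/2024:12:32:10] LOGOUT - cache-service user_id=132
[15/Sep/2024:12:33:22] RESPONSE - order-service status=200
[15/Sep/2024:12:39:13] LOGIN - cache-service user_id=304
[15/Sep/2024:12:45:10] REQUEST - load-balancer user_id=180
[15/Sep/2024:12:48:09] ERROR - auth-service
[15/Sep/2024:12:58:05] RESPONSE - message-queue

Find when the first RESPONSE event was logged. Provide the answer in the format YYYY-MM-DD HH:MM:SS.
2024-09-15 12:03:58

To find the first event:

1. Filter for all RESPONSE events
2. Sort by timestamp
3. Select the first one
4. Timestamp: 2024-09-15 12:03:58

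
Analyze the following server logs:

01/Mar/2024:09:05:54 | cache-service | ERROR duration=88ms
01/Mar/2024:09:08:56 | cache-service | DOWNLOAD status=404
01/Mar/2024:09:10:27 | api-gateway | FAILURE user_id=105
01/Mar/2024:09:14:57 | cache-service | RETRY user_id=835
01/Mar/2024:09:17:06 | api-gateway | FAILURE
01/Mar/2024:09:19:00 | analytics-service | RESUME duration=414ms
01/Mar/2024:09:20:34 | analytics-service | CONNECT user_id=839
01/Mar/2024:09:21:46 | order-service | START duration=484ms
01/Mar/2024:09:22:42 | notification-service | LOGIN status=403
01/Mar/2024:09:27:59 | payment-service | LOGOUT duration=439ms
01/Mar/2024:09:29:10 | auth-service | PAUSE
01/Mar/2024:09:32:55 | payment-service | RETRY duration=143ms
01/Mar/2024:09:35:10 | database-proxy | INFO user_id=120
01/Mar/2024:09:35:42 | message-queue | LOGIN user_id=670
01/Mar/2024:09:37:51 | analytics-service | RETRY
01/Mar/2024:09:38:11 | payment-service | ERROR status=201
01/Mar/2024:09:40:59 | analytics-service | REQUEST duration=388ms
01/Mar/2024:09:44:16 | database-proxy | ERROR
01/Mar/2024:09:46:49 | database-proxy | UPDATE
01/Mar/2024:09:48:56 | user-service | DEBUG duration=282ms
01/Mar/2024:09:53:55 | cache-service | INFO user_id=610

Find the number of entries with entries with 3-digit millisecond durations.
6

To find matching entries:

1. Pattern to match: entries with 3-digit millisecond durations
2. Scan each log entry for the pattern
3. Count matches: 6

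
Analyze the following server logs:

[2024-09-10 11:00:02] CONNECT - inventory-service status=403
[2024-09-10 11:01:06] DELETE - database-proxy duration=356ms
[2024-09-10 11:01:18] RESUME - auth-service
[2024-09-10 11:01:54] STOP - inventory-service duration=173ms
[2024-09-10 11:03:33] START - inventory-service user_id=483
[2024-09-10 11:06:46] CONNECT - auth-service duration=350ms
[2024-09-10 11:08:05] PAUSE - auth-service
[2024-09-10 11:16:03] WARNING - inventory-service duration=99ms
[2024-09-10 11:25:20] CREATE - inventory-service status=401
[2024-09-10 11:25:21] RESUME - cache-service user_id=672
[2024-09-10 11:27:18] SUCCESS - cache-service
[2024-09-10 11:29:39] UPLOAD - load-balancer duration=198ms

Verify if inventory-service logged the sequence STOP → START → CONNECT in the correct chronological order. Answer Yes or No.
No

To verify sequence order:

1. Find all events in sequence STOP → START → CONNECT for inventory-service
2. Extract their timestamps
3. Check if timestamps are in ascending order
4. Result: No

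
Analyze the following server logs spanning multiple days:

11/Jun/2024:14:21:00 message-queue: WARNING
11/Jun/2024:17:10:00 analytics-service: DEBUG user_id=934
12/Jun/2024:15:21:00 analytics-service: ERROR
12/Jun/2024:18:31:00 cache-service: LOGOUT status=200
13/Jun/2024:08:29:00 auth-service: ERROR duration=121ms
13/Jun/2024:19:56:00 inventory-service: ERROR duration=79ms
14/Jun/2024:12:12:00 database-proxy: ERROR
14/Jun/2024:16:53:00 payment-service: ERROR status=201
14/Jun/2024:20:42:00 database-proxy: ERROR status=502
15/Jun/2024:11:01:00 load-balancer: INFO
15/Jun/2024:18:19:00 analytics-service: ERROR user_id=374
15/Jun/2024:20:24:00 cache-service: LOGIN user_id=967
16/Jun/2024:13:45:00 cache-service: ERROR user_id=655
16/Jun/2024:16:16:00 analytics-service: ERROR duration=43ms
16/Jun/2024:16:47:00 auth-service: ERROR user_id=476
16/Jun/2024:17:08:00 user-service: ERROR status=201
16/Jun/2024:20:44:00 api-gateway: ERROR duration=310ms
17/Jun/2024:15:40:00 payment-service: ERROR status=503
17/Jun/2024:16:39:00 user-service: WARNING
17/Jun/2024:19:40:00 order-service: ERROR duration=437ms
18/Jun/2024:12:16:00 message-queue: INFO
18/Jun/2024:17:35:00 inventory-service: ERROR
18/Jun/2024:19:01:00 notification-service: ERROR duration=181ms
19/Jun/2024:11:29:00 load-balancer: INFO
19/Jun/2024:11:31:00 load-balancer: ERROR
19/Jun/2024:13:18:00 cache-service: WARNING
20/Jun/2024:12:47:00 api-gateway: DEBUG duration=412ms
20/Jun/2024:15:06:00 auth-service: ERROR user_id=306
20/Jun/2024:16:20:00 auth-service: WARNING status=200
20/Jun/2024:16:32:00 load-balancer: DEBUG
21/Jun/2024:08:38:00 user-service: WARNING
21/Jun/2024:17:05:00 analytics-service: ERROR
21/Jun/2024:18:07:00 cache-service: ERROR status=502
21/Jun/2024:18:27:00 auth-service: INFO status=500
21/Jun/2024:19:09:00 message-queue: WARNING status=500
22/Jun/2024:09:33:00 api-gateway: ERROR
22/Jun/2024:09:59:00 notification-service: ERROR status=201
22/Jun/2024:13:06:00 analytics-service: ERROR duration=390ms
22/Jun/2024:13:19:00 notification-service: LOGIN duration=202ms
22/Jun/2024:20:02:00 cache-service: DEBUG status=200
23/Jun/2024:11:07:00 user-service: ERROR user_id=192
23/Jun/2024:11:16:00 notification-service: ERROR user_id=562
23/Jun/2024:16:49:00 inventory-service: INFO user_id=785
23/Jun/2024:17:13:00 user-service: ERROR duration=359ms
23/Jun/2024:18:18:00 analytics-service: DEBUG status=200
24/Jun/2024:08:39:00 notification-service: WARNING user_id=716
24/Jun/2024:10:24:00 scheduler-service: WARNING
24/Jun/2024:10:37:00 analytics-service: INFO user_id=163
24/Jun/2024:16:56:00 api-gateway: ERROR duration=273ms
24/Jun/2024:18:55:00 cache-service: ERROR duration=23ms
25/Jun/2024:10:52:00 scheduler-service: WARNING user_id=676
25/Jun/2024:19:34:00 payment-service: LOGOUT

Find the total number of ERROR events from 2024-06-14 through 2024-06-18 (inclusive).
13

To filter by date range:

1. Date range: 2024-06-14 through 2024-06-18, both dates inclusive
2. Filter for ERROR events whose date falls in this range
3. Count matching events: 13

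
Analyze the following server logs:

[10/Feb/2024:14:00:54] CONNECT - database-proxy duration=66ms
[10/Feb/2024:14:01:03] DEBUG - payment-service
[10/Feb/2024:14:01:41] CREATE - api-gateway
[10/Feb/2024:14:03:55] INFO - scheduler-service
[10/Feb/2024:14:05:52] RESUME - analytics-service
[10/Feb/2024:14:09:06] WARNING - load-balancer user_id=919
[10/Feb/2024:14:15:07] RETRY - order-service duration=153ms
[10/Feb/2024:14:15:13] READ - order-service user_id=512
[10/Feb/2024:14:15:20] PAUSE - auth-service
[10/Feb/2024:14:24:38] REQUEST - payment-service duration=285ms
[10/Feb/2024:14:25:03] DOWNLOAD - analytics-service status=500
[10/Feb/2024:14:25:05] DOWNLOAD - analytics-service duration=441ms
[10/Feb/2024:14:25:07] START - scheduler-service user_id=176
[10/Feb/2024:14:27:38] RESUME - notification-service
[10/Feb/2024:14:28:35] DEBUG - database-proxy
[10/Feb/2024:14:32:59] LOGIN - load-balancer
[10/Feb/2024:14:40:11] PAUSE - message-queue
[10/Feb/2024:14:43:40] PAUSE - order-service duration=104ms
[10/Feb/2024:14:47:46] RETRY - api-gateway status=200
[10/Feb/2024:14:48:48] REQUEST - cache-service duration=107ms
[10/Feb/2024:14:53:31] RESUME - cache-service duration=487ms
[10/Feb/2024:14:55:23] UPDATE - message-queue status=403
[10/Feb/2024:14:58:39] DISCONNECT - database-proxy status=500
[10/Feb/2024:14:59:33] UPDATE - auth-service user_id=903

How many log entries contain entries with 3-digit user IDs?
4

To find matching entries:

1. Pattern to match: entries with 3-digit user IDs
2. Scan each log entry for the pattern
3. Count matches: 4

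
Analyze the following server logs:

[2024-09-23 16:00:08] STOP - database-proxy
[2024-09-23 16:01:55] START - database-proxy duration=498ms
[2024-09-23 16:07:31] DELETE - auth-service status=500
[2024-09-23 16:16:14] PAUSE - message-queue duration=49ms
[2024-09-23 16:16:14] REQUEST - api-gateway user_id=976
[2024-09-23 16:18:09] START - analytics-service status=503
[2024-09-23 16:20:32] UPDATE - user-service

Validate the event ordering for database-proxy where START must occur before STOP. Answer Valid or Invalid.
Invalid

To validate ordering:

1. Required order: START → STOP
2. Rule: START must occur before STOP
3. Check actual order of events for database-proxy
4. Result: Invalid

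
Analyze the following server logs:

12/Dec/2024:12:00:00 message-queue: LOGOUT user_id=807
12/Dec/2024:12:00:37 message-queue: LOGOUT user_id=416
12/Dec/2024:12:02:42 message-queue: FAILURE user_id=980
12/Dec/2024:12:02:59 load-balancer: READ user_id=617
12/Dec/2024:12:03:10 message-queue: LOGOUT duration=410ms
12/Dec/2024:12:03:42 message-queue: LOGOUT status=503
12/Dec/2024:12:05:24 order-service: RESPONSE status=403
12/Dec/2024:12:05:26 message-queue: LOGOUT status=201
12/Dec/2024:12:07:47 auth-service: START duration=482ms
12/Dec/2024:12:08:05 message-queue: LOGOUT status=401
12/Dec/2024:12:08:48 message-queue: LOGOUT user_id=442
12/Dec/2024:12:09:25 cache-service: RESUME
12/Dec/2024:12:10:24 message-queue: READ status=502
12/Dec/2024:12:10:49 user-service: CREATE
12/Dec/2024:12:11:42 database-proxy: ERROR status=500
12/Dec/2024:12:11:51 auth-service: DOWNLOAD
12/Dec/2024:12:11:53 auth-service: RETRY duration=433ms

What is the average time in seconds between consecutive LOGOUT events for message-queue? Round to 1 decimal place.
88.0

To calculate average interval:

1. Find all LOGOUT events for message-queue in order
2. Calculate time gaps between consecutive events
3. Compute mean of gaps: 528 / 6 = 88.0 seconds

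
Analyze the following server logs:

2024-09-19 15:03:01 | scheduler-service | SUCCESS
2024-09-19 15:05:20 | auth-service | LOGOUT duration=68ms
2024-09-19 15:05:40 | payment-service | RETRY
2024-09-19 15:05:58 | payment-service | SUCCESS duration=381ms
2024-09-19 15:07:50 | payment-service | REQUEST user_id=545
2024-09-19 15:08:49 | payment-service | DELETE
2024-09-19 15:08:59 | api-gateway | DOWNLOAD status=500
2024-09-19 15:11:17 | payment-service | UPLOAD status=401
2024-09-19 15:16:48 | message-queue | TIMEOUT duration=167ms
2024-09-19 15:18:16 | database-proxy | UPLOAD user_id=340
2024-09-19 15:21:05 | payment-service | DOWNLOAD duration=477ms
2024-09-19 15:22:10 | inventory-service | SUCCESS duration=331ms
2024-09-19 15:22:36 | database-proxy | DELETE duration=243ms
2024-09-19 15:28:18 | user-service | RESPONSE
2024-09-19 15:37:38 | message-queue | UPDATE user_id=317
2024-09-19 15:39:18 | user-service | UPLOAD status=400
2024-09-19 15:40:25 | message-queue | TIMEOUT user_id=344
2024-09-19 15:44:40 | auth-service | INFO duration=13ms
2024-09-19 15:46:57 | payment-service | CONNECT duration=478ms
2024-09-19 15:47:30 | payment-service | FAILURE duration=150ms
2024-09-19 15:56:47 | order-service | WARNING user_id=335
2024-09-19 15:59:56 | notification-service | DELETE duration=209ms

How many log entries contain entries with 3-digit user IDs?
5

To find matching entries:

1. Pattern to match: entries with 3-digit user IDs
2. Scan each log entry for the pattern
3. Count matches: 5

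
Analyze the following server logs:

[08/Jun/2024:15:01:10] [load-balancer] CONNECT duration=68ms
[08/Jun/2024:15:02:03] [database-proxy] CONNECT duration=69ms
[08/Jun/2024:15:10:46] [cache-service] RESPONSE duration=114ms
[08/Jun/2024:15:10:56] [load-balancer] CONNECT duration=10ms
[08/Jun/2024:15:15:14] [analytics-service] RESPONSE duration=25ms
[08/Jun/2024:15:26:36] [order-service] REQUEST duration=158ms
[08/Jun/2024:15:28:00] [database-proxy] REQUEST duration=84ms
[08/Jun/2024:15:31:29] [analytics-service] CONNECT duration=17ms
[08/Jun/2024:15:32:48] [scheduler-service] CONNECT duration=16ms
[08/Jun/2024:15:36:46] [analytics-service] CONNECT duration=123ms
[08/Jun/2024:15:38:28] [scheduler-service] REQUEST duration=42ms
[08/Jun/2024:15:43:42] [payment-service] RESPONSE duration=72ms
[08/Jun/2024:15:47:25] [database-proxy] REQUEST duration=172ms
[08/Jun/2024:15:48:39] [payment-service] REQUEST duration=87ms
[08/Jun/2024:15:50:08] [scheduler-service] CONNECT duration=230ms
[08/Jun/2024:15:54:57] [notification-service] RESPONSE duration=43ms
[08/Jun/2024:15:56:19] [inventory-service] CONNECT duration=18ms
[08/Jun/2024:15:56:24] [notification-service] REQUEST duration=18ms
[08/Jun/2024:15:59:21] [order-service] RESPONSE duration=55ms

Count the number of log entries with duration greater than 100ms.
5

To count timeouts:

1. Threshold: 100ms
2. Extract duration from each log entry
3. Count entries where duration > 100
4. Timeout count: 5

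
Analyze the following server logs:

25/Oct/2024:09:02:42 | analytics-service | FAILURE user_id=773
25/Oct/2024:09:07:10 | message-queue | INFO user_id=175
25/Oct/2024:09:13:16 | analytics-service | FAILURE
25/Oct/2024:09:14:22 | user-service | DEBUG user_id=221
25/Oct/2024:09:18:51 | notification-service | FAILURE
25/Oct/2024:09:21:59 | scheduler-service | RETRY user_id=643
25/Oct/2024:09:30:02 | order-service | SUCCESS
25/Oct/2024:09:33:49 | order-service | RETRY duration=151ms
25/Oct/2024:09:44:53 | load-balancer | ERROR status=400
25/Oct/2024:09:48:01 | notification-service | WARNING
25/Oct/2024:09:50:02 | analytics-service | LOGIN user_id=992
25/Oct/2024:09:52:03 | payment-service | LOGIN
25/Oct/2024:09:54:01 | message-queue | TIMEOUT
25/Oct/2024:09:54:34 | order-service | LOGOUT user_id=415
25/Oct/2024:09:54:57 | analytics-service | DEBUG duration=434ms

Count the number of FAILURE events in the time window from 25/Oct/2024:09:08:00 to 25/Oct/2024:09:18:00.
1

To count events in the time window:

1. Window boundaries: 25/Oct/2024:09:08:00 to 25/Oct/2024:09:18:00
2. Filter for FAILURE events within this window
3. Count matching events: 1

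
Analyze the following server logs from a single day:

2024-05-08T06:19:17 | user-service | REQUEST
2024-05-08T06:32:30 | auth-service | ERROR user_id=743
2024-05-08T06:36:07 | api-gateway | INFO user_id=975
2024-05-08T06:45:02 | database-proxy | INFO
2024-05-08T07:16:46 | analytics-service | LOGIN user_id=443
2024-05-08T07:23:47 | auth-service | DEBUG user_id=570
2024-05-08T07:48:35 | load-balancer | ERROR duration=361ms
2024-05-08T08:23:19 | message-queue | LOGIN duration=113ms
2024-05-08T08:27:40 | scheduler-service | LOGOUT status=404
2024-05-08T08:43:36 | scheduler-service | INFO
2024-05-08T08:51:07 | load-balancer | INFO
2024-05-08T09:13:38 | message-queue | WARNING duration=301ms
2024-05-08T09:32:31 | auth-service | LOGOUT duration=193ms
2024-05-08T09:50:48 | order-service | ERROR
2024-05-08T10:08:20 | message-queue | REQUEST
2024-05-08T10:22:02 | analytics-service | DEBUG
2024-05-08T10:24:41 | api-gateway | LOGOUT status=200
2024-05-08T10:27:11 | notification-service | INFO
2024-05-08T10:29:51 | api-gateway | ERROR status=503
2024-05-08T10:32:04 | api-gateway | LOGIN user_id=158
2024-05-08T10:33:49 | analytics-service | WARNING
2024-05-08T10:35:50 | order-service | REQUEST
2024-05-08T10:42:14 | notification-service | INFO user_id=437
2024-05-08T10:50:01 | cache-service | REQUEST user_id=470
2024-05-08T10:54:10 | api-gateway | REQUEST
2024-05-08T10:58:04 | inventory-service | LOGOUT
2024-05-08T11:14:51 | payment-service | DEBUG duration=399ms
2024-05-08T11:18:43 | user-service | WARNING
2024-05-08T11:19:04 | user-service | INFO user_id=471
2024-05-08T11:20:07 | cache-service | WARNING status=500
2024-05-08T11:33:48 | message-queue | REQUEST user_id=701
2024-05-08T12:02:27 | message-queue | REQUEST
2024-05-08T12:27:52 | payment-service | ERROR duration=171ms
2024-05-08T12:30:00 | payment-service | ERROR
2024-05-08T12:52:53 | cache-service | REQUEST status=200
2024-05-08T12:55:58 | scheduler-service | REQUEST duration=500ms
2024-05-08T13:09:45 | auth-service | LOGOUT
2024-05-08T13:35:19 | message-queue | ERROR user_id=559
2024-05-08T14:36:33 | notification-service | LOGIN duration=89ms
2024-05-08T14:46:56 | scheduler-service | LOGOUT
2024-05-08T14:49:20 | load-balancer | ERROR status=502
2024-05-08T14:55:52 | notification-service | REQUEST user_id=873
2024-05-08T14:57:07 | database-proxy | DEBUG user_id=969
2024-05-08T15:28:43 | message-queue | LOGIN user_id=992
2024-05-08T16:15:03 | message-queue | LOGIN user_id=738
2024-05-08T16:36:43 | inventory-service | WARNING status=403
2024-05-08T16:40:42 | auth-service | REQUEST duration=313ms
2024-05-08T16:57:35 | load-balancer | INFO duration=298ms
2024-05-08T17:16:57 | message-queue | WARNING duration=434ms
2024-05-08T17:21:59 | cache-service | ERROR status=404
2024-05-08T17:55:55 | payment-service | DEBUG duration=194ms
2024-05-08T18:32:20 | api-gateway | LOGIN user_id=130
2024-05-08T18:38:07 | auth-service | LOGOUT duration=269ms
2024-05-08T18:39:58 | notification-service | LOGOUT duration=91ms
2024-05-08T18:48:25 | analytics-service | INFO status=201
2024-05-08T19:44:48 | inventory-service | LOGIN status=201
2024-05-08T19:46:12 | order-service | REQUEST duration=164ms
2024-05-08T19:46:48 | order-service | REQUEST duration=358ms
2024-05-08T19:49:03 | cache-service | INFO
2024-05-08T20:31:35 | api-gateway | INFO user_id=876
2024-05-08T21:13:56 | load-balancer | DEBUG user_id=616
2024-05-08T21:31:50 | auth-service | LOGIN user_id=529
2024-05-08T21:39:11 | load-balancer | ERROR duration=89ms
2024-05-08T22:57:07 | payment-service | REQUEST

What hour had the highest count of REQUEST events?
10

To find the peak hour:

1. Group all REQUEST events by hour
2. Count events in each hour
3. Find hour with maximum count
4. Peak hour: 10 (with 4 events)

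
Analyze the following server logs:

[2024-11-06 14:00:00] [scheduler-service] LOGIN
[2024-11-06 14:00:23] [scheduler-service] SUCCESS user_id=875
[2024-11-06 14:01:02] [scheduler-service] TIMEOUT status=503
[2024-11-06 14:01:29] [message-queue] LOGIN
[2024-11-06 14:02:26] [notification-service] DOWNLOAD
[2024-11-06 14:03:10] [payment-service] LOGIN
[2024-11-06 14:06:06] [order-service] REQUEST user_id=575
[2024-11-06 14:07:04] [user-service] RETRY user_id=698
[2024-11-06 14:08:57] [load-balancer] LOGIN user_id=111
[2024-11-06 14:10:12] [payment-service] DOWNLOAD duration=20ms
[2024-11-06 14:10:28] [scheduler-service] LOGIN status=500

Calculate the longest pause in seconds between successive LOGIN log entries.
347

To find the longest gap:

1. Extract all LOGIN events in chronological order
2. Calculate time differences between consecutive events
3. Find the maximum difference
4. Longest gap: 347 seconds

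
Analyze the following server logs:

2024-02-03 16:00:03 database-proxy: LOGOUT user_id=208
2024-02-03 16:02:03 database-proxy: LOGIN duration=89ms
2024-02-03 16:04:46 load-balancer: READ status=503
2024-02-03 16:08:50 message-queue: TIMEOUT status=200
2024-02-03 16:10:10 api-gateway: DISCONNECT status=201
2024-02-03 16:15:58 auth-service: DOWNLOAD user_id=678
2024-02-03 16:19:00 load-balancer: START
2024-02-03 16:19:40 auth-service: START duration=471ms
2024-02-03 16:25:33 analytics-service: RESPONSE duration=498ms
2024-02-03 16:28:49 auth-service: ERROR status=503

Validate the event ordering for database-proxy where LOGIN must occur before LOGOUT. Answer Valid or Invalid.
Invalid

To validate ordering:

1. Required order: LOGIN → LOGOUT
2. Rule: LOGIN must occur before LOGOUT
3. Check actual order of events for database-proxy
4. Result: Invalid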